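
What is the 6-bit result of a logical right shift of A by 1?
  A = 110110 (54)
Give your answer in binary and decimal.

Logical shift right by 1: drop the bottom 1 bit(s), prepend 1 zero(s) on the left.
  110110  ->  keep [11011], discard [0], prepend 0
= 011011

Answer: 011011 (27)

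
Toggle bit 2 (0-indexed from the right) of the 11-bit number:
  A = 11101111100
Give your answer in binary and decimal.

Mask = 1 << 2 = 00000000100
Bit 2 of A is 1; XOR with the mask flips it to 0.
  11101111100
^ 00000000100
-------------
  11101111000

Answer: 11101111000 (1912)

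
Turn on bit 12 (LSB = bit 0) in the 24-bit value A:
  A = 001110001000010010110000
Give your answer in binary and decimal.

Mask = 1 << 12 = 000000000001000000000000
Bit 12 of A is 0, so OR-ing with the mask flips it to 1.
  001110001000010010110000
| 000000000001000000000000
--------------------------
  001110001001010010110000

Answer: 001110001001010010110000 (3708080)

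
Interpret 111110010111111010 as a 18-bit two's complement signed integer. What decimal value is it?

MSB is 1, so the value is negative. Find the magnitude:
1. Invert bits:  000001101000000101
2. Add 1:        000001101000000110  = 6662
3. Apply sign:   -6662

Answer: -6662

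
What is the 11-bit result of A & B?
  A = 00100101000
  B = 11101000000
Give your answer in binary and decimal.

Apply & to each column (1 only where both bits are 1):
  00100101000
& 11101000000
-------------
  00100000000

Answer: 00100000000 (256)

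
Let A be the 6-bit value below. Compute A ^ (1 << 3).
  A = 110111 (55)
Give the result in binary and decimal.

Mask = 1 << 3 = 001000
Bit 3 of A is 0; XOR with the mask flips it to 1.
  110111
^ 001000
--------
  111111

Answer: 111111 (63)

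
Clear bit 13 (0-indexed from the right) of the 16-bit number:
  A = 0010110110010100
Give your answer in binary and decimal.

Mask = ~(1 << 13) = 1101111111111111
Bit 13 of A is 1, so AND-ing with the mask clears it to 0.
  0010110110010100
& 1101111111111111
------------------
  0000110110010100

Answer: 0000110110010100 (3476)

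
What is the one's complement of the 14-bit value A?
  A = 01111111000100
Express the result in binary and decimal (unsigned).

Flip each bit (0->1, 1->0):
  01111111000100
  10000000111011

Answer: 10000000111011 (8251)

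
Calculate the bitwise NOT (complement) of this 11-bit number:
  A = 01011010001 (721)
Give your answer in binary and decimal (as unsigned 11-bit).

Flip each bit (0->1, 1->0):
  01011010001
  10100101110

Answer: 10100101110 (1326)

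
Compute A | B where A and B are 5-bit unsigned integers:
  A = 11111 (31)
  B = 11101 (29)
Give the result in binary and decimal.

Apply | to each column (1 where either bit is 1):
  11111
| 11101
-------
  11111

Answer: 11111 (31)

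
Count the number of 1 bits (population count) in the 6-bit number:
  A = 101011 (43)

101011
1-bits at positions (from bit 0 = LSB): 0, 1, 3, 5
Count = 4

Answer: 4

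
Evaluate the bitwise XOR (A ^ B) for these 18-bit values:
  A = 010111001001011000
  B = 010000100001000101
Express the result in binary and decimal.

Apply ^ to each column (1 where bits differ):
  010111001001011000
^ 010000100001000101
--------------------
  000111101000011101

Answer: 000111101000011101 (31261)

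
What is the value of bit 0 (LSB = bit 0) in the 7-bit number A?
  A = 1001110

Bit 0 is the 1st from the right.
  1001110
        ^
That bit is 0.

Answer: 0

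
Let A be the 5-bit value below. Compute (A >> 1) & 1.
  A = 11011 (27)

Bit 1 is the 2nd from the right.
  11011
     ^
That bit is 1.

Answer: 1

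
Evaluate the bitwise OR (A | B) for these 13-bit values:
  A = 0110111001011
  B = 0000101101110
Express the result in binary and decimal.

Apply | to each column (1 where either bit is 1):
  0110111001011
| 0000101101110
---------------
  0110111101111

Answer: 0110111101111 (3567)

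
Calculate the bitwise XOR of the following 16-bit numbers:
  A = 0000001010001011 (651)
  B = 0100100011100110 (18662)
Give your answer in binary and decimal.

Apply ^ to each column (1 where bits differ):
  0000001010001011
^ 0100100011100110
------------------
  0100101001101101

Answer: 0100101001101101 (19053)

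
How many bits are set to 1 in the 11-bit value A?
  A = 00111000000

00111000000
1-bits at positions (from bit 0 = LSB): 6, 7, 8
Count = 3

Answer: 3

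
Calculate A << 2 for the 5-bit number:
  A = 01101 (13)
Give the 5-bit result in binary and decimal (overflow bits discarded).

Shift left by 2: drop the top 2 bit(s), append 2 zero(s) on the right.
  01101  ->  discard [01], keep [101], append 00
= 10100

Answer: 10100 (20)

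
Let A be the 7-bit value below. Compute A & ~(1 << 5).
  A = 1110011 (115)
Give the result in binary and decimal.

Mask = ~(1 << 5) = 1011111
Bit 5 of A is 1, so AND-ing with the mask clears it to 0.
  1110011
& 1011111
---------
  1010011

Answer: 1010011 (83)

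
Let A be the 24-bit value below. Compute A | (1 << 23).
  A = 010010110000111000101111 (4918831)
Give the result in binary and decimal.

Mask = 1 << 23 = 100000000000000000000000
Bit 23 of A is 0, so OR-ing with the mask flips it to 1.
  010010110000111000101111
| 100000000000000000000000
--------------------------
  110010110000111000101111

Answer: 110010110000111000101111 (13307439)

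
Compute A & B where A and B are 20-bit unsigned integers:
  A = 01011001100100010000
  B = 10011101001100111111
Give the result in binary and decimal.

Apply & to each column (1 only where both bits are 1):
  01011001100100010000
& 10011101001100111111
----------------------
  00011001000100010000

Answer: 00011001000100010000 (102672)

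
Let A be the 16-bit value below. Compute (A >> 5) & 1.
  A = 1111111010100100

Bit 5 is the 6th from the right.
  1111111010100100
            ^
That bit is 1.

Answer: 1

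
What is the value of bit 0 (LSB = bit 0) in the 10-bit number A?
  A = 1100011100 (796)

Bit 0 is the 1st from the right.
  1100011100
           ^
That bit is 0.

Answer: 0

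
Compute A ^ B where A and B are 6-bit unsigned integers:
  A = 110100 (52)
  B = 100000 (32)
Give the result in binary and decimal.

Apply ^ to each column (1 where bits differ):
  110100
^ 100000
--------
  010100

Answer: 010100 (20)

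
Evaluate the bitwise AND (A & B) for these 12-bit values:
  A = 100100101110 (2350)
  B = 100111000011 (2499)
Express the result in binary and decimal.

Apply & to each column (1 only where both bits are 1):
  100100101110
& 100111000011
--------------
  100100000010

Answer: 100100000010 (2306)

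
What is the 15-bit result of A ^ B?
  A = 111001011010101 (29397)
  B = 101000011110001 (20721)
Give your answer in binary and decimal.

Apply ^ to each column (1 where bits differ):
  111001011010101
^ 101000011110001
-----------------
  010001000100100

Answer: 010001000100100 (8740)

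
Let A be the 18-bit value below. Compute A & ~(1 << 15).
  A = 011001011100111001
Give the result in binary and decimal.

Mask = ~(1 << 15) = 110111111111111111
Bit 15 of A is 1, so AND-ing with the mask clears it to 0.
  011001011100111001
& 110111111111111111
--------------------
  010001011100111001

Answer: 010001011100111001 (71481)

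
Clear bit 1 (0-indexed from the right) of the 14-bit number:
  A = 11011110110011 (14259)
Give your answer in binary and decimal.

Mask = ~(1 << 1) = 11111111111101
Bit 1 of A is 1, so AND-ing with the mask clears it to 0.
  11011110110011
& 11111111111101
----------------
  11011110110001

Answer: 11011110110001 (14257)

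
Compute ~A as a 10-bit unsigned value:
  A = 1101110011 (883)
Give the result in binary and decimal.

Flip each bit (0->1, 1->0):
  1101110011
  0010001100

Answer: 0010001100 (140)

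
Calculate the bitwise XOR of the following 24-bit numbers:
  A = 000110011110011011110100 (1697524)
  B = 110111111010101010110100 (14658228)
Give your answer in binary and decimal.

Apply ^ to each column (1 where bits differ):
  000110011110011011110100
^ 110111111010101010110100
--------------------------
  110001100100110001000000

Answer: 110001100100110001000000 (12995648)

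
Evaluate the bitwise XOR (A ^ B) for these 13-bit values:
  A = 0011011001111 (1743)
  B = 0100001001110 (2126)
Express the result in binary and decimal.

Apply ^ to each column (1 where bits differ):
  0011011001111
^ 0100001001110
---------------
  0111010000001

Answer: 0111010000001 (3713)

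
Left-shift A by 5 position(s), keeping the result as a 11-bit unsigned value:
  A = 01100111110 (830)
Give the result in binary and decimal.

Shift left by 5: drop the top 5 bit(s), append 5 zero(s) on the right.
  01100111110  ->  discard [01100], keep [111110], append 00000
= 11111000000

Answer: 11111000000 (1984)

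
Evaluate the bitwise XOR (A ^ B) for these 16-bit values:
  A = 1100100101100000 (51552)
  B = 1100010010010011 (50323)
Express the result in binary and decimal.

Apply ^ to each column (1 where bits differ):
  1100100101100000
^ 1100010010010011
------------------
  0000110111110011

Answer: 0000110111110011 (3571)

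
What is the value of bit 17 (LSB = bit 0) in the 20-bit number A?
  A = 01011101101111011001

Bit 17 is the 18th from the right.
  01011101101111011001
    ^
That bit is 0.

Answer: 0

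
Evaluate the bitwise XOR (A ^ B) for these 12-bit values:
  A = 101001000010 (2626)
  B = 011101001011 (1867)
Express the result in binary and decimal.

Apply ^ to each column (1 where bits differ):
  101001000010
^ 011101001011
--------------
  110100001001

Answer: 110100001001 (3337)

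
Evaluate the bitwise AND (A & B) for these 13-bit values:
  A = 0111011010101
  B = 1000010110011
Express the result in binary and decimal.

Apply & to each column (1 only where both bits are 1):
  0111011010101
& 1000010110011
---------------
  0000010010001

Answer: 0000010010001 (145)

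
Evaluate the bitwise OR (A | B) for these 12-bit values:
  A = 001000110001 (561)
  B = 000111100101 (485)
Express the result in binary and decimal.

Apply | to each column (1 where either bit is 1):
  001000110001
| 000111100101
--------------
  001111110101

Answer: 001111110101 (1013)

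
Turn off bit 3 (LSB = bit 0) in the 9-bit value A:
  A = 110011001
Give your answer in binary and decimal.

Mask = ~(1 << 3) = 111110111
Bit 3 of A is 1, so AND-ing with the mask clears it to 0.
  110011001
& 111110111
-----------
  110010001

Answer: 110010001 (401)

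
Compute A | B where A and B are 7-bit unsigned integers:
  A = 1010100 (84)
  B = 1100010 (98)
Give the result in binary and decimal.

Apply | to each column (1 where either bit is 1):
  1010100
| 1100010
---------
  1110110

Answer: 1110110 (118)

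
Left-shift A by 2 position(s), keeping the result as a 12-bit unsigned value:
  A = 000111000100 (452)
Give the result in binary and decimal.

Shift left by 2: drop the top 2 bit(s), append 2 zero(s) on the right.
  000111000100  ->  discard [00], keep [0111000100], append 00
= 011100010000

Answer: 011100010000 (1808)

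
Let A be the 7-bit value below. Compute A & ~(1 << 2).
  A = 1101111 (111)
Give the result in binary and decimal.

Mask = ~(1 << 2) = 1111011
Bit 2 of A is 1, so AND-ing with the mask clears it to 0.
  1101111
& 1111011
---------
  1101011

Answer: 1101011 (107)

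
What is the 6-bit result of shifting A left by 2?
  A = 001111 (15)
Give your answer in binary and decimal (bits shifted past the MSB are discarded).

Shift left by 2: drop the top 2 bit(s), append 2 zero(s) on the right.
  001111  ->  discard [00], keep [1111], append 00
= 111100

Answer: 111100 (60)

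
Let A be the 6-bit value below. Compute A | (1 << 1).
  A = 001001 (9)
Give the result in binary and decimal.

Mask = 1 << 1 = 000010
Bit 1 of A is 0, so OR-ing with the mask flips it to 1.
  001001
| 000010
--------
  001011

Answer: 001011 (11)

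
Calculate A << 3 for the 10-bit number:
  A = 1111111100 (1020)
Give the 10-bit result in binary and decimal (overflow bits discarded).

Shift left by 3: drop the top 3 bit(s), append 3 zero(s) on the right.
  1111111100  ->  discard [111], keep [1111100], append 000
= 1111100000

Answer: 1111100000 (992)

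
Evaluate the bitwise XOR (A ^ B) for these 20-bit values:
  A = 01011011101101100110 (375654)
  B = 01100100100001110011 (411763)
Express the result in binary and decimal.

Apply ^ to each column (1 where bits differ):
  01011011101101100110
^ 01100100100001110011
----------------------
  00111111001100010101

Answer: 00111111001100010101 (258837)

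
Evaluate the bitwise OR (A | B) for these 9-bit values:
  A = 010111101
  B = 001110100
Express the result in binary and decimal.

Apply | to each column (1 where either bit is 1):
  010111101
| 001110100
-----------
  011111101

Answer: 011111101 (253)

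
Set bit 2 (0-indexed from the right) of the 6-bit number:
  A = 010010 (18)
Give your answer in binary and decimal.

Mask = 1 << 2 = 000100
Bit 2 of A is 0, so OR-ing with the mask flips it to 1.
  010010
| 000100
--------
  010110

Answer: 010110 (22)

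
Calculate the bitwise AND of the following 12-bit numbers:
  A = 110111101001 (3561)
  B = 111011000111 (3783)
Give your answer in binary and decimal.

Apply & to each column (1 only where both bits are 1):
  110111101001
& 111011000111
--------------
  110011000001

Answer: 110011000001 (3265)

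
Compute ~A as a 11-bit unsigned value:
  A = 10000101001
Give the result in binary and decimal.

Flip each bit (0->1, 1->0):
  10000101001
  01111010110

Answer: 01111010110 (982)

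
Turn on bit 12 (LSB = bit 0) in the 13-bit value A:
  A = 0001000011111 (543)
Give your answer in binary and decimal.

Mask = 1 << 12 = 1000000000000
Bit 12 of A is 0, so OR-ing with the mask flips it to 1.
  0001000011111
| 1000000000000
---------------
  1001000011111

Answer: 1001000011111 (4639)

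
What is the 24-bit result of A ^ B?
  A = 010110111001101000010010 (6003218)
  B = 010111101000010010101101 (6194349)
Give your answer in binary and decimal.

Apply ^ to each column (1 where bits differ):
  010110111001101000010010
^ 010111101000010010101101
--------------------------
  000001010001111010111111

Answer: 000001010001111010111111 (335551)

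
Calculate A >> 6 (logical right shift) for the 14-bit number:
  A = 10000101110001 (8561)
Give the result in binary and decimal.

Logical shift right by 6: drop the bottom 6 bit(s), prepend 6 zero(s) on the left.
  10000101110001  ->  keep [10000101], discard [110001], prepend 000000
= 00000010000101

Answer: 00000010000101 (133)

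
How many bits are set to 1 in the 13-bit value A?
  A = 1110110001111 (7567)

1110110001111
1-bits at positions (from bit 0 = LSB): 0, 1, 2, 3, 7, 8, 10, 11, 12
Count = 9

Answer: 9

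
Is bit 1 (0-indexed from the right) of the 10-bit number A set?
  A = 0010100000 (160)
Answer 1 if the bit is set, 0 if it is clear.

Bit 1 is the 2nd from the right.
  0010100000
          ^
That bit is 0.

Answer: 0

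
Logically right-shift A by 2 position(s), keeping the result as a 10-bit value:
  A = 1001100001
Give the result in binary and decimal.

Logical shift right by 2: drop the bottom 2 bit(s), prepend 2 zero(s) on the left.
  1001100001  ->  keep [10011000], discard [01], prepend 00
= 0010011000

Answer: 0010011000 (152)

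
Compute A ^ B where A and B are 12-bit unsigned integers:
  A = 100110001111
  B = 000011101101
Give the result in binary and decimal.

Apply ^ to each column (1 where bits differ):
  100110001111
^ 000011101101
--------------
  100101100010

Answer: 100101100010 (2402)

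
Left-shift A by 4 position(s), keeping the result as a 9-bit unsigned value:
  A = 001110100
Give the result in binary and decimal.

Shift left by 4: drop the top 4 bit(s), append 4 zero(s) on the right.
  001110100  ->  discard [0011], keep [10100], append 0000
= 101000000

Answer: 101000000 (320)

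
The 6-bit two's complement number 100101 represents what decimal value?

MSB is 1, so the value is negative. Find the magnitude:
1. Invert bits:  011010
2. Add 1:        011011  = 27
3. Apply sign:   -27

Answer: -27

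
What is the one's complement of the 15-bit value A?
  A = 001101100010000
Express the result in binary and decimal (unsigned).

Flip each bit (0->1, 1->0):
  001101100010000
  110010011101111

Answer: 110010011101111 (25839)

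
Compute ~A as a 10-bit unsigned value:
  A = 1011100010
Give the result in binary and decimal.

Flip each bit (0->1, 1->0):
  1011100010
  0100011101

Answer: 0100011101 (285)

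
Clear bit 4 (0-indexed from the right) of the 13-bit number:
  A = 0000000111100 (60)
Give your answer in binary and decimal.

Mask = ~(1 << 4) = 1111111101111
Bit 4 of A is 1, so AND-ing with the mask clears it to 0.
  0000000111100
& 1111111101111
---------------
  0000000101100

Answer: 0000000101100 (44)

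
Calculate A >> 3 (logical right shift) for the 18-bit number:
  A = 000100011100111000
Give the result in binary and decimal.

Logical shift right by 3: drop the bottom 3 bit(s), prepend 3 zero(s) on the left.
  000100011100111000  ->  keep [000100011100111], discard [000], prepend 000
= 000000100011100111

Answer: 000000100011100111 (2279)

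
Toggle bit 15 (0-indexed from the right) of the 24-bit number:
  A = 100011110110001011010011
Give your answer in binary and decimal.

Mask = 1 << 15 = 000000001000000000000000
Bit 15 of A is 0; XOR with the mask flips it to 1.
  100011110110001011010011
^ 000000001000000000000000
--------------------------
  100011111110001011010011

Answer: 100011111110001011010011 (9429715)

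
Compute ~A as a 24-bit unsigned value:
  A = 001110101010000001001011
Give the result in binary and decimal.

Flip each bit (0->1, 1->0):
  001110101010000001001011
  110001010101111110110100

Answer: 110001010101111110110100 (12935092)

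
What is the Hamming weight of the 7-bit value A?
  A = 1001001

1001001
1-bits at positions (from bit 0 = LSB): 0, 3, 6
Count = 3

Answer: 3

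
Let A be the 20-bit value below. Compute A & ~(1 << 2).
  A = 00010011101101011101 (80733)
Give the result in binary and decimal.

Mask = ~(1 << 2) = 11111111111111111011
Bit 2 of A is 1, so AND-ing with the mask clears it to 0.
  00010011101101011101
& 11111111111111111011
----------------------
  00010011101101011001

Answer: 00010011101101011001 (80729)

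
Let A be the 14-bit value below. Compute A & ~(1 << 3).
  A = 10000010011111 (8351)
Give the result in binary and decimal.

Mask = ~(1 << 3) = 11111111110111
Bit 3 of A is 1, so AND-ing with the mask clears it to 0.
  10000010011111
& 11111111110111
----------------
  10000010010111

Answer: 10000010010111 (8343)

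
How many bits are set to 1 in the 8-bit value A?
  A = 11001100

11001100
1-bits at positions (from bit 0 = LSB): 2, 3, 6, 7
Count = 4

Answer: 4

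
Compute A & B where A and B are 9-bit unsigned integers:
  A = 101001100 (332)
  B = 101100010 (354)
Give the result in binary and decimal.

Apply & to each column (1 only where both bits are 1):
  101001100
& 101100010
-----------
  101000000

Answer: 101000000 (320)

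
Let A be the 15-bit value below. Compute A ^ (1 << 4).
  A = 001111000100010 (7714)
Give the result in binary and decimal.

Mask = 1 << 4 = 000000000010000
Bit 4 of A is 0; XOR with the mask flips it to 1.
  001111000100010
^ 000000000010000
-----------------
  001111000110010

Answer: 001111000110010 (7730)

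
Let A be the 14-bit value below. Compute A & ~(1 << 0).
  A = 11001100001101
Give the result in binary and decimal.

Mask = ~(1 << 0) = 11111111111110
Bit 0 of A is 1, so AND-ing with the mask clears it to 0.
  11001100001101
& 11111111111110
----------------
  11001100001100

Answer: 11001100001100 (13068)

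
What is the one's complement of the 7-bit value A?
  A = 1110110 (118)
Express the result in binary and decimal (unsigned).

Flip each bit (0->1, 1->0):
  1110110
  0001001

Answer: 0001001 (9)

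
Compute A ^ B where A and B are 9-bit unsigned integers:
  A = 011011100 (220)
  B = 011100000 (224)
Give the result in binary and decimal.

Apply ^ to each column (1 where bits differ):
  011011100
^ 011100000
-----------
  000111100

Answer: 000111100 (60)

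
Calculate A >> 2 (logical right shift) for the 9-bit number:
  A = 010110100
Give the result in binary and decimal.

Logical shift right by 2: drop the bottom 2 bit(s), prepend 2 zero(s) on the left.
  010110100  ->  keep [0101101], discard [00], prepend 00
= 000101101

Answer: 000101101 (45)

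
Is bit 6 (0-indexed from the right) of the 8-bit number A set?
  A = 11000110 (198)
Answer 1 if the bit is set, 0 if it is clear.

Bit 6 is the 7th from the right.
  11000110
   ^
That bit is 1.

Answer: 1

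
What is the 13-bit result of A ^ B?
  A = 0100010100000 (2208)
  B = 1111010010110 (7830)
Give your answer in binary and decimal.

Apply ^ to each column (1 where bits differ):
  0100010100000
^ 1111010010110
---------------
  1011000110110

Answer: 1011000110110 (5686)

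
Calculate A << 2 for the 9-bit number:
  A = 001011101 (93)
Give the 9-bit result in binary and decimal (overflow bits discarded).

Shift left by 2: drop the top 2 bit(s), append 2 zero(s) on the right.
  001011101  ->  discard [00], keep [1011101], append 00
= 101110100

Answer: 101110100 (372)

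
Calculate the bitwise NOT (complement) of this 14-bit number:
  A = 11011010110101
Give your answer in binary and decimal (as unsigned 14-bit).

Flip each bit (0->1, 1->0):
  11011010110101
  00100101001010

Answer: 00100101001010 (2378)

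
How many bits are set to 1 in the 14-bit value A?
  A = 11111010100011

11111010100011
1-bits at positions (from bit 0 = LSB): 0, 1, 5, 7, 9, 10, 11, 12, 13
Count = 9

Answer: 9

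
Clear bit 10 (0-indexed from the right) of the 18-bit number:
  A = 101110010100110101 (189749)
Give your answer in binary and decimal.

Mask = ~(1 << 10) = 111111101111111111
Bit 10 of A is 1, so AND-ing with the mask clears it to 0.
  101110010100110101
& 111111101111111111
--------------------
  101110000100110101

Answer: 101110000100110101 (188725)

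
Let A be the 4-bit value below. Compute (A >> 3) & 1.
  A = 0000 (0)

Bit 3 is the 4th from the right.
  0000
  ^
That bit is 0.

Answer: 0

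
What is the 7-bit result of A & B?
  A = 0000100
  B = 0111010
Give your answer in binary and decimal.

Apply & to each column (1 only where both bits are 1):
  0000100
& 0111010
---------
  0000000

Answer: 0000000 (0)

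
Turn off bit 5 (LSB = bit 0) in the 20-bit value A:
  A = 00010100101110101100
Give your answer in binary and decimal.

Mask = ~(1 << 5) = 11111111111111011111
Bit 5 of A is 1, so AND-ing with the mask clears it to 0.
  00010100101110101100
& 11111111111111011111
----------------------
  00010100101110001100

Answer: 00010100101110001100 (84876)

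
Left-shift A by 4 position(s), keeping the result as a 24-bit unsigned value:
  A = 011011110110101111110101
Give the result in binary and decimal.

Shift left by 4: drop the top 4 bit(s), append 4 zero(s) on the right.
  011011110110101111110101  ->  discard [0110], keep [11110110101111110101], append 0000
= 111101101011111101010000

Answer: 111101101011111101010000 (16170832)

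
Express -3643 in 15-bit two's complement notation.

1. Binary of +3643:  000111000111011
2. Invert bits:     111000111000100
3. Add 1:           111000111000101

Answer: 111000111000101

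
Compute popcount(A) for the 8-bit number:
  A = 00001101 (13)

00001101
1-bits at positions (from bit 0 = LSB): 0, 2, 3
Count = 3

Answer: 3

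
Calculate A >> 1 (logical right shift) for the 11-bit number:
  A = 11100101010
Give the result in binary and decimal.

Logical shift right by 1: drop the bottom 1 bit(s), prepend 1 zero(s) on the left.
  11100101010  ->  keep [1110010101], discard [0], prepend 0
= 01110010101

Answer: 01110010101 (917)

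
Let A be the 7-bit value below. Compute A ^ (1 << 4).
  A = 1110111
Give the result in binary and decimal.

Mask = 1 << 4 = 0010000
Bit 4 of A is 1; XOR with the mask flips it to 0.
  1110111
^ 0010000
---------
  1100111

Answer: 1100111 (103)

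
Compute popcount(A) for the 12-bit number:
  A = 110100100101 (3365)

110100100101
1-bits at positions (from bit 0 = LSB): 0, 2, 5, 8, 10, 11
Count = 6

Answer: 6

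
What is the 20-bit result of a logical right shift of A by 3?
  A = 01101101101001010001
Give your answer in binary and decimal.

Logical shift right by 3: drop the bottom 3 bit(s), prepend 3 zero(s) on the left.
  01101101101001010001  ->  keep [01101101101001010], discard [001], prepend 000
= 00001101101101001010

Answer: 00001101101101001010 (56138)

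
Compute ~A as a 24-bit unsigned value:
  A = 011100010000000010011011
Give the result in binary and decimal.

Flip each bit (0->1, 1->0):
  011100010000000010011011
  100011101111111101100100

Answer: 100011101111111101100100 (9371492)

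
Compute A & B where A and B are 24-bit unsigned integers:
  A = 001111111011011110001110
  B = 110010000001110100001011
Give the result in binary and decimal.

Apply & to each column (1 only where both bits are 1):
  001111111011011110001110
& 110010000001110100001011
--------------------------
  000010000001010100001010

Answer: 000010000001010100001010 (529674)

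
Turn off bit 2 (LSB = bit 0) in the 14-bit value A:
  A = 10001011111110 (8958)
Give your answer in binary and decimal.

Mask = ~(1 << 2) = 11111111111011
Bit 2 of A is 1, so AND-ing with the mask clears it to 0.
  10001011111110
& 11111111111011
----------------
  10001011111010

Answer: 10001011111010 (8954)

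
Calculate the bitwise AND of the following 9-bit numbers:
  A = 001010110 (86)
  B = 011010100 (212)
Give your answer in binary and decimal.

Apply & to each column (1 only where both bits are 1):
  001010110
& 011010100
-----------
  001010100

Answer: 001010100 (84)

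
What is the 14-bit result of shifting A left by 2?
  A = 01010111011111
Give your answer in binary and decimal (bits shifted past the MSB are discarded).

Shift left by 2: drop the top 2 bit(s), append 2 zero(s) on the right.
  01010111011111  ->  discard [01], keep [010111011111], append 00
= 01011101111100

Answer: 01011101111100 (6012)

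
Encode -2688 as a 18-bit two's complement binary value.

1. Binary of +2688:  000000101010000000
2. Invert bits:     111111010101111111
3. Add 1:           111111010110000000

Answer: 111111010110000000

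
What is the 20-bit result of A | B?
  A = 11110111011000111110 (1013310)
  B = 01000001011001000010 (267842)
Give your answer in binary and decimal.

Apply | to each column (1 where either bit is 1):
  11110111011000111110
| 01000001011001000010
----------------------
  11110111011001111110

Answer: 11110111011001111110 (1013374)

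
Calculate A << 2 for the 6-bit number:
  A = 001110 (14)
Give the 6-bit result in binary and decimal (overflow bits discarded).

Shift left by 2: drop the top 2 bit(s), append 2 zero(s) on the right.
  001110  ->  discard [00], keep [1110], append 00
= 111000

Answer: 111000 (56)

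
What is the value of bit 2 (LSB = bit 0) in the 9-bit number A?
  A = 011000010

Bit 2 is the 3rd from the right.
  011000010
        ^
That bit is 0.

Answer: 0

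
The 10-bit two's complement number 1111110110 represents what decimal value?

MSB is 1, so the value is negative. Find the magnitude:
1. Invert bits:  0000001001
2. Add 1:        0000001010  = 10
3. Apply sign:   -10

Answer: -10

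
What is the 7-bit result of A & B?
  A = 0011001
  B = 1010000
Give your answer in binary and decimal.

Apply & to each column (1 only where both bits are 1):
  0011001
& 1010000
---------
  0010000

Answer: 0010000 (16)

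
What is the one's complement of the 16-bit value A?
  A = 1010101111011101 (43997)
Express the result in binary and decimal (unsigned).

Flip each bit (0->1, 1->0):
  1010101111011101
  0101010000100010

Answer: 0101010000100010 (21538)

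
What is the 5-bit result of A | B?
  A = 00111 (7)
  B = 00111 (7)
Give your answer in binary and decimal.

Apply | to each column (1 where either bit is 1):
  00111
| 00111
-------
  00111

Answer: 00111 (7)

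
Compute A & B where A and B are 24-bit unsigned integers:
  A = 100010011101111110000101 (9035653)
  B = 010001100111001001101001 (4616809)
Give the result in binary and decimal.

Apply & to each column (1 only where both bits are 1):
  100010011101111110000101
& 010001100111001001101001
--------------------------
  000000000101001000000001

Answer: 000000000101001000000001 (20993)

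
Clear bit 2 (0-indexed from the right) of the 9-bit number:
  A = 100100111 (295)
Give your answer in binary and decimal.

Mask = ~(1 << 2) = 111111011
Bit 2 of A is 1, so AND-ing with the mask clears it to 0.
  100100111
& 111111011
-----------
  100100011

Answer: 100100011 (291)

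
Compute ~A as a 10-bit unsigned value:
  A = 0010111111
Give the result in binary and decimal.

Flip each bit (0->1, 1->0):
  0010111111
  1101000000

Answer: 1101000000 (832)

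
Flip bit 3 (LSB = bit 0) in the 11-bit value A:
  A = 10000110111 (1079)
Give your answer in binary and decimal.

Mask = 1 << 3 = 00000001000
Bit 3 of A is 0; XOR with the mask flips it to 1.
  10000110111
^ 00000001000
-------------
  10000111111

Answer: 10000111111 (1087)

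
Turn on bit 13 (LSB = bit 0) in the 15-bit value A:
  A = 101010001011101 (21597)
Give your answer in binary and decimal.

Mask = 1 << 13 = 010000000000000
Bit 13 of A is 0, so OR-ing with the mask flips it to 1.
  101010001011101
| 010000000000000
-----------------
  111010001011101

Answer: 111010001011101 (29789)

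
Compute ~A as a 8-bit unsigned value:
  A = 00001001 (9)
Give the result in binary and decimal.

Flip each bit (0->1, 1->0):
  00001001
  11110110

Answer: 11110110 (246)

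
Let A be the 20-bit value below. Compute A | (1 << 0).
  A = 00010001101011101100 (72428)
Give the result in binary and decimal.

Mask = 1 << 0 = 00000000000000000001
Bit 0 of A is 0, so OR-ing with the mask flips it to 1.
  00010001101011101100
| 00000000000000000001
----------------------
  00010001101011101101

Answer: 00010001101011101101 (72429)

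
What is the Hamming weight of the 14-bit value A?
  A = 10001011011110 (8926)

10001011011110
1-bits at positions (from bit 0 = LSB): 1, 2, 3, 4, 6, 7, 9, 13
Count = 8

Answer: 8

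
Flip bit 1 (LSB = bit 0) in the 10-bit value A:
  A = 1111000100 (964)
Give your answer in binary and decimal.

Mask = 1 << 1 = 0000000010
Bit 1 of A is 0; XOR with the mask flips it to 1.
  1111000100
^ 0000000010
------------
  1111000110

Answer: 1111000110 (966)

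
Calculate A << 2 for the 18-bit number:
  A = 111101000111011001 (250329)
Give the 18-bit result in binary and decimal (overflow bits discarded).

Shift left by 2: drop the top 2 bit(s), append 2 zero(s) on the right.
  111101000111011001  ->  discard [11], keep [1101000111011001], append 00
= 110100011101100100

Answer: 110100011101100100 (214884)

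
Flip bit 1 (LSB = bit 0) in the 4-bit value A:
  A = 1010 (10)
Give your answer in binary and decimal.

Mask = 1 << 1 = 0010
Bit 1 of A is 1; XOR with the mask flips it to 0.
  1010
^ 0010
------
  1000

Answer: 1000 (8)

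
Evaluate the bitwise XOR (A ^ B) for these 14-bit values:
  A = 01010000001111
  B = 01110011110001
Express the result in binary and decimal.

Apply ^ to each column (1 where bits differ):
  01010000001111
^ 01110011110001
----------------
  00100011111110

Answer: 00100011111110 (2302)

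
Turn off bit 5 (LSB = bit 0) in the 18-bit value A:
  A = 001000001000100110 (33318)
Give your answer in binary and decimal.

Mask = ~(1 << 5) = 111111111111011111
Bit 5 of A is 1, so AND-ing with the mask clears it to 0.
  001000001000100110
& 111111111111011111
--------------------
  001000001000000110

Answer: 001000001000000110 (33286)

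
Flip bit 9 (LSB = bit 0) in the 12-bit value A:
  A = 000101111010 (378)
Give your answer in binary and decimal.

Mask = 1 << 9 = 001000000000
Bit 9 of A is 0; XOR with the mask flips it to 1.
  000101111010
^ 001000000000
--------------
  001101111010

Answer: 001101111010 (890)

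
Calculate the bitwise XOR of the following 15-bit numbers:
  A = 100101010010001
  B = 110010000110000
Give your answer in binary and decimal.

Apply ^ to each column (1 where bits differ):
  100101010010001
^ 110010000110000
-----------------
  010111010100001

Answer: 010111010100001 (11937)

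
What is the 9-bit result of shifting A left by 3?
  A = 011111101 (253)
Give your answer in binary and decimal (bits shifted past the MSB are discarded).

Shift left by 3: drop the top 3 bit(s), append 3 zero(s) on the right.
  011111101  ->  discard [011], keep [111101], append 000
= 111101000

Answer: 111101000 (488)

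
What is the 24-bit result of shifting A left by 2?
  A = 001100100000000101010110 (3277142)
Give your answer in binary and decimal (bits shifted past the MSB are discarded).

Shift left by 2: drop the top 2 bit(s), append 2 zero(s) on the right.
  001100100000000101010110  ->  discard [00], keep [1100100000000101010110], append 00
= 110010000000010101011000

Answer: 110010000000010101011000 (13108568)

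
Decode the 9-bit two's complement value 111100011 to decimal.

MSB is 1, so the value is negative. Find the magnitude:
1. Invert bits:  000011100
2. Add 1:        000011101  = 29
3. Apply sign:   -29

Answer: -29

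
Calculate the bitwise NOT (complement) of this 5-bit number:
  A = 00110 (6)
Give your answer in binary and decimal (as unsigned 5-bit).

Flip each bit (0->1, 1->0):
  00110
  11001

Answer: 11001 (25)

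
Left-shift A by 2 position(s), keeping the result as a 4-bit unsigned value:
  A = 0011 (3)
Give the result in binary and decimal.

Shift left by 2: drop the top 2 bit(s), append 2 zero(s) on the right.
  0011  ->  discard [00], keep [11], append 00
= 1100

Answer: 1100 (12)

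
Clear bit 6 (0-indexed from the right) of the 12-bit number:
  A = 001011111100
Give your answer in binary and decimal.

Mask = ~(1 << 6) = 111110111111
Bit 6 of A is 1, so AND-ing with the mask clears it to 0.
  001011111100
& 111110111111
--------------
  001010111100

Answer: 001010111100 (700)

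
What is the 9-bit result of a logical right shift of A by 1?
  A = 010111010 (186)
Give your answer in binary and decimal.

Logical shift right by 1: drop the bottom 1 bit(s), prepend 1 zero(s) on the left.
  010111010  ->  keep [01011101], discard [0], prepend 0
= 001011101

Answer: 001011101 (93)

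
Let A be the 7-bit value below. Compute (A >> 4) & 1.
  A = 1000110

Bit 4 is the 5th from the right.
  1000110
    ^
That bit is 0.

Answer: 0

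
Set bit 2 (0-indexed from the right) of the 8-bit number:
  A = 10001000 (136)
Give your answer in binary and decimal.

Mask = 1 << 2 = 00000100
Bit 2 of A is 0, so OR-ing with the mask flips it to 1.
  10001000
| 00000100
----------
  10001100

Answer: 10001100 (140)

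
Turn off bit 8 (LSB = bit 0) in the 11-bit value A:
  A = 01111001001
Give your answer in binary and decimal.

Mask = ~(1 << 8) = 11011111111
Bit 8 of A is 1, so AND-ing with the mask clears it to 0.
  01111001001
& 11011111111
-------------
  01011001001

Answer: 01011001001 (713)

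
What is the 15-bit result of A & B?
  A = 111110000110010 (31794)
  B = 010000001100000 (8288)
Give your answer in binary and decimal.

Apply & to each column (1 only where both bits are 1):
  111110000110010
& 010000001100000
-----------------
  010000000100000

Answer: 010000000100000 (8224)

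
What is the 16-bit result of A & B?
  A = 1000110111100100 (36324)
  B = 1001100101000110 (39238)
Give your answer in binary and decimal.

Apply & to each column (1 only where both bits are 1):
  1000110111100100
& 1001100101000110
------------------
  1000100101000100

Answer: 1000100101000100 (35140)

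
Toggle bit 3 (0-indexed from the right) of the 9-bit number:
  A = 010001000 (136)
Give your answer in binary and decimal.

Mask = 1 << 3 = 000001000
Bit 3 of A is 1; XOR with the mask flips it to 0.
  010001000
^ 000001000
-----------
  010000000

Answer: 010000000 (128)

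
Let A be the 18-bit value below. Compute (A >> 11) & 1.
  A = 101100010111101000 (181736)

Bit 11 is the 12th from the right.
  101100010111101000
        ^
That bit is 0.

Answer: 0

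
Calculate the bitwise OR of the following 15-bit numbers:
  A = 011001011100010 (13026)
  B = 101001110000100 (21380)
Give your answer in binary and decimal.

Apply | to each column (1 where either bit is 1):
  011001011100010
| 101001110000100
-----------------
  111001111100110

Answer: 111001111100110 (29670)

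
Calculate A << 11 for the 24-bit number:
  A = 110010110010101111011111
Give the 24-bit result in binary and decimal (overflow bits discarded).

Shift left by 11: drop the top 11 bit(s), append 11 zero(s) on the right.
  110010110010101111011111  ->  discard [11001011001], keep [0101111011111], append 00000000000
= 010111101111100000000000

Answer: 010111101111100000000000 (6223872)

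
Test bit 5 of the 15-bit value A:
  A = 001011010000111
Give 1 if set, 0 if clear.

Bit 5 is the 6th from the right.
  001011010000111
           ^
That bit is 0.

Answer: 0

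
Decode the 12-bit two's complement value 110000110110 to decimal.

MSB is 1, so the value is negative. Find the magnitude:
1. Invert bits:  001111001001
2. Add 1:        001111001010  = 970
3. Apply sign:   -970

Answer: -970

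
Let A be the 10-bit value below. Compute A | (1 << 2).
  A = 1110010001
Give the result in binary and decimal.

Mask = 1 << 2 = 0000000100
Bit 2 of A is 0, so OR-ing with the mask flips it to 1.
  1110010001
| 0000000100
------------
  1110010101

Answer: 1110010101 (917)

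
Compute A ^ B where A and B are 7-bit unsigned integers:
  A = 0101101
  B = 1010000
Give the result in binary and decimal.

Apply ^ to each column (1 where bits differ):
  0101101
^ 1010000
---------
  1111101

Answer: 1111101 (125)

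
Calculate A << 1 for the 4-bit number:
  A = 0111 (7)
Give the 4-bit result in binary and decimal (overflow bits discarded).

Shift left by 1: drop the top 1 bit(s), append 1 zero(s) on the right.
  0111  ->  discard [0], keep [111], append 0
= 1110

Answer: 1110 (14)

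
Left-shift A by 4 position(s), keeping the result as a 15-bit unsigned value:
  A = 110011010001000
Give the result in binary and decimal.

Shift left by 4: drop the top 4 bit(s), append 4 zero(s) on the right.
  110011010001000  ->  discard [1100], keep [11010001000], append 0000
= 110100010000000

Answer: 110100010000000 (26752)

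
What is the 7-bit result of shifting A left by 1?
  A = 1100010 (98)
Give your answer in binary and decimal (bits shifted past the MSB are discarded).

Shift left by 1: drop the top 1 bit(s), append 1 zero(s) on the right.
  1100010  ->  discard [1], keep [100010], append 0
= 1000100

Answer: 1000100 (68)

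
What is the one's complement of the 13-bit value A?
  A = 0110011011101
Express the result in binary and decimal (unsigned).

Flip each bit (0->1, 1->0):
  0110011011101
  1001100100010

Answer: 1001100100010 (4898)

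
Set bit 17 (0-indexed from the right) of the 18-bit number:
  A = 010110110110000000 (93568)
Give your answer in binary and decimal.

Mask = 1 << 17 = 100000000000000000
Bit 17 of A is 0, so OR-ing with the mask flips it to 1.
  010110110110000000
| 100000000000000000
--------------------
  110110110110000000

Answer: 110110110110000000 (224640)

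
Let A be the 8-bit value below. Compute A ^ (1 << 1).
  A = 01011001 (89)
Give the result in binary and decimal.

Mask = 1 << 1 = 00000010
Bit 1 of A is 0; XOR with the mask flips it to 1.
  01011001
^ 00000010
----------
  01011011

Answer: 01011011 (91)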